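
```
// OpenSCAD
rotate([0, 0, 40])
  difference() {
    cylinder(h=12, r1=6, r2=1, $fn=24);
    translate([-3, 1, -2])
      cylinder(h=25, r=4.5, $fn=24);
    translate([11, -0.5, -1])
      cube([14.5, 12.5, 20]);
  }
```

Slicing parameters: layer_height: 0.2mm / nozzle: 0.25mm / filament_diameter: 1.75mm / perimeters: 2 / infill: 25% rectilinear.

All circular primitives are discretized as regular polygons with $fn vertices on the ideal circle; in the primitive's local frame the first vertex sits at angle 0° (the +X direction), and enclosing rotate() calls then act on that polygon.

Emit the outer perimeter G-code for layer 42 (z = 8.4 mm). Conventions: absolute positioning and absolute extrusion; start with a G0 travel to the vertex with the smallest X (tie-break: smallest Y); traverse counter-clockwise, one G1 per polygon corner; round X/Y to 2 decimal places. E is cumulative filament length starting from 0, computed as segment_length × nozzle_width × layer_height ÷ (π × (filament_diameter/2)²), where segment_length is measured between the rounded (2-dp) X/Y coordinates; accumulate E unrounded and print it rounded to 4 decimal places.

G0 X-0.30 Y2.47 Z8.40
G1 X0.51 Y1.73 E0.0228
G1 X1.14 Y0.74 E0.0472
G1 X1.49 Y-0.38 E0.0716
G1 X1.54 Y-1.55 E0.0959
G1 X1.44 Y-2.02 E0.1059
G1 X1.61 Y-1.92 E0.1100
G1 X2.05 Y-1.43 E0.1237
G1 X2.35 Y-0.86 E0.1371
G1 X2.49 Y-0.22 E0.1507
G1 X2.46 Y0.43 E0.1642
G1 X2.27 Y1.06 E0.1779
G1 X1.92 Y1.61 E0.1915
G1 X1.43 Y2.05 E0.2052
G1 X0.86 Y2.35 E0.2186
G1 X0.22 Y2.49 E0.2322
G1 X-0.30 Y2.47 E0.2430

At z = 8.4 mm: the cone: at t=0.700 of its height the radius interpolates to r₁+(r₂−r₁)t = 2.500, giving a regular 24-gon of that circumradius; the r=4.5 cylinder at (-3, 1) contributes a regular 24-gon of circumradius 4.5; the cube at (11, -0.5) (footprint 14.5×12.5) is included at this height; After the difference (first − rest): starting from the cone, the r=4.5 cylinder at (-3, 1) partially overlaps it — only the 15.00 mm² overlap (of its 62.89 mm²) is removed, clipping the outline; the 14.5×12.5 cube at (11, -0.5) misses the remaining region (no effect) — 1 connected region; (whole slice rotated 40° about Z — lengths, areas and connectivity unchanged). The outline is a single polygon with 16 vertices. Extrusion per mm of travel: 0.25 × 0.2 / (π × 0.875²) = 0.020788. Accumulating E over each segment gives final E = 0.2430.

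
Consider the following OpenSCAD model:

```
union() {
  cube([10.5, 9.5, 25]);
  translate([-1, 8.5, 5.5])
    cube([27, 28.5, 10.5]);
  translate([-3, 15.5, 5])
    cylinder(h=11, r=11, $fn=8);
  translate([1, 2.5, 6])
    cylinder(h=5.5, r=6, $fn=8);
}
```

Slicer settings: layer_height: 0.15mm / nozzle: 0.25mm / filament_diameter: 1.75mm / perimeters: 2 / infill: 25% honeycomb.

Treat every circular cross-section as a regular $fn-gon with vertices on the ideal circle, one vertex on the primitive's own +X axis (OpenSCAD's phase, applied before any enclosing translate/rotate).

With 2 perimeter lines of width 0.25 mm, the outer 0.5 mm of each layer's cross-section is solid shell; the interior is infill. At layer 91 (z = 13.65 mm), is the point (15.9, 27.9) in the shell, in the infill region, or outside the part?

infill

At z = 13.65 mm: the cube is present — its section is the full 10.5×9.5 rectangle; the cube at (-1, 8.5) (footprint 27×28.5) is included at this height; the r=11 cylinder at (-3, 15.5) gives a regular 8-gon of circumradius 11 (constant along its height); the cylinder at (1, 2.5) is not intersected at this z (z outside [6, 11.5]); Merging all regions: the regions partially overlap (shared area 136.31 mm²), so overlapping operands fuse into one piece — 1 connected region. Overall, the cross-section is a single solid region. The nearest boundary edge runs (-1.00, 37.00)→(26.00, 37.00); distance from the point to it = 9.10 mm. The point is inside the cross-section and 9.10 mm from the nearest boundary — more than the 0.5 mm shell width (2 × 0.25), so it's in the infill interior.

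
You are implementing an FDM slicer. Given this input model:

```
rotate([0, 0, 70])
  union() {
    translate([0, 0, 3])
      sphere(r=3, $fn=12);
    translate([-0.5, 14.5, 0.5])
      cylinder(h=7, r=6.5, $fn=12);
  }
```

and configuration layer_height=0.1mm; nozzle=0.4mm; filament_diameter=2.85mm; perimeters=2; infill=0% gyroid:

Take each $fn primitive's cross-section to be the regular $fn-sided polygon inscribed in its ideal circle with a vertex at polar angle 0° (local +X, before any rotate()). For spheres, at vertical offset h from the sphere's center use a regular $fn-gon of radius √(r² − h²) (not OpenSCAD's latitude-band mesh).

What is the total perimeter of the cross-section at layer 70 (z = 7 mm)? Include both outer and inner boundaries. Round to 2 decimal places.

40.38 mm

At z = 7 mm: the sphere is absent (|z−center|=4.000 > r=3); the cylinder at (-0.5, 14.5): section is a regular 12-gon, circumradius r=6.5 (perimeter = 2·12·6.500·sin(180°/12) = 40.38 mm); Combining (union): only the r=6.5 cylinder at (-0.5, 14.5) is present, so the union is just that shape — boundary = 40.38 mm; (whole slice rotated 70° about Z — lengths, areas and connectivity unchanged). Overall, the cross-section is a single solid region. Total boundary length (outer) = 40.38 mm.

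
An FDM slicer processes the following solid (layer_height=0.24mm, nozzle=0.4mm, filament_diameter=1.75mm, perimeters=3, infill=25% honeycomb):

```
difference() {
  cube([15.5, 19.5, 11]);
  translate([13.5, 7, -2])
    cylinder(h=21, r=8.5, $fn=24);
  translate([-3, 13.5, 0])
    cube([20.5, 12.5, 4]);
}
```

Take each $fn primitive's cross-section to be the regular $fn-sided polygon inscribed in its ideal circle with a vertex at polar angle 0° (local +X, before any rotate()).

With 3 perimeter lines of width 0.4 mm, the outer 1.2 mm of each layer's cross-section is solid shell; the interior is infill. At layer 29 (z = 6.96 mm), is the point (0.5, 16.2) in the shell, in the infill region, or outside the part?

shell

At z = 6.96 mm: the 15.5×19.5 cube contributes its full rectangle; the r=8.5 cylinder at (13.5, 7) gives a regular 24-gon of circumradius 8.5 (constant along its height); the cube at (-3, 13.5) is not intersected at this z (z outside [0, 4]); Taking the first minus the rest: starting from the 15.5×19.5 cube, the r=8.5 cylinder at (13.5, 7) partially overlaps it — only the 138.26 mm² overlap (of its 224.40 mm²) is removed, clipping the outline — 1 connected region. Overall, the cross-section is a single solid region. The nearest boundary edge runs (0.00, 0.00)→(0.00, 19.50); distance from the point to it = 0.50 mm. The point is inside the cross-section, 0.50 mm from the nearest boundary — within the 1.2 mm shell band (3 × 0.4).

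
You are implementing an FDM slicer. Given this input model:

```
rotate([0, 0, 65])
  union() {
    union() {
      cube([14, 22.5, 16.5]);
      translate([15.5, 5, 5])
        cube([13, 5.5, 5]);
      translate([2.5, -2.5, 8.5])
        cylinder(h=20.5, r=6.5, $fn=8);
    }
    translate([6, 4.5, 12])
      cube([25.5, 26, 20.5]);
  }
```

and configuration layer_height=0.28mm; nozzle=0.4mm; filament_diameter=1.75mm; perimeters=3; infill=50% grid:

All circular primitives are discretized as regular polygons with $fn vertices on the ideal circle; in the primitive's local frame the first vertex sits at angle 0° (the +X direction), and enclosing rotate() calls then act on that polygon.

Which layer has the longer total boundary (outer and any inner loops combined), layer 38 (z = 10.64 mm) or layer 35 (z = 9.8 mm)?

layer 35 (z = 9.8 mm)

Layer 38 (z = 10.64): the 14×22.5 cube contributes its full rectangle (perimeter 73.00 mm); the cube at (15.5, 5) is absent (z outside [5, 10]); the r=6.5 cylinder at (2.5, -2.5) contributes a regular 8-gon of circumradius 6.5 (perimeter = 2·8·6.500·sin(180°/8) = 39.80 mm); Combining (union): the regions partially overlap (shared area 23.63 mm²), so the edge portions inside another operand are dropped and the merged outline is re-measured after clipping — boundary = 91.92 mm; the cube at (6, 4.5) is not intersected at this z (z outside [12, 32.5]); Merging all regions: only the result so far is present, so the union is just that shape — boundary = 91.92 mm; (rotated 65° about Z; rotation is an isometry so areas/perimeters/island counts are preserved). So its perimeter = 91.92 mm. Layer 35 (z = 9.8): the cube is present — its section is the full 14×22.5 rectangle (perimeter 73.00 mm); the 13×5.5 cube at (15.5, 5) contributes its full rectangle (perimeter 37.00 mm); the cylinder at (2.5, -2.5): section is a regular 8-gon, circumradius r=6.5 (perimeter = 2·8·6.500·sin(180°/8) = 39.80 mm); Combining (union): the regions partially overlap (shared area 23.63 mm²), so the edge portions inside another operand are dropped and the merged outline is re-measured after clipping — boundary = 128.92 mm; the cube at (6, 4.5) does not reach this height (z outside [12, 32.5]); Taking the union: only that combined region is present, so the union is just that shape — boundary = 128.92 mm; (rotated 65° about Z; rotation is an isometry so areas/perimeters/island counts are preserved). So its perimeter = 128.92 mm. Layer 35 is larger (128.92 vs 91.92 mm).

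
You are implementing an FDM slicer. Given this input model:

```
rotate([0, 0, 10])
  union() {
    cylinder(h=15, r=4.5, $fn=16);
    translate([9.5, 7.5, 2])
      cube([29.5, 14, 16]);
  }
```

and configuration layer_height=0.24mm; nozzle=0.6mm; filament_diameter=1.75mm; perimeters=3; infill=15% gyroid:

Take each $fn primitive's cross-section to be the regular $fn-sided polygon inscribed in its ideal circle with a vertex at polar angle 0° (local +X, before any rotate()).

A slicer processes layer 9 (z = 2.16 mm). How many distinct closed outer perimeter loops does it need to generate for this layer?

2

At z = 2.16 mm: the cylinder: section is a regular 16-gon, circumradius r=4.5; the cube at (9.5, 7.5) is present — its section is the full 29.5×14 rectangle; Combining (union): the 2 present regions are separate (no shared area or edge), so areas and boundary lengths simply add and each stays a separate island — 2 connected regions; (whole slice rotated 10° about Z — lengths, areas and connectivity unchanged). The result has 2 disconnected regions.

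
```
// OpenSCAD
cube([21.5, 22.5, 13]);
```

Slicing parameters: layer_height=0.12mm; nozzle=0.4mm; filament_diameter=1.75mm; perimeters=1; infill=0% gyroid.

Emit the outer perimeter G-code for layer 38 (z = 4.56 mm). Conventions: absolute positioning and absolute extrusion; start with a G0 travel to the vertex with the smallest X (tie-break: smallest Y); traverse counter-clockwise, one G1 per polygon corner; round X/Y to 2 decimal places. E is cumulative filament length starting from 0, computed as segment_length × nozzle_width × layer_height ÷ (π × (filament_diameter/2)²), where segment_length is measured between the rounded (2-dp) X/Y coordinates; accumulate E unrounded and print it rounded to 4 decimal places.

G0 X0.00 Y0.00 Z4.56
G1 X21.50 Y0.00 E0.4291
G1 X21.50 Y22.50 E0.8781
G1 X0.00 Y22.50 E1.3071
G1 X0.00 Y0.00 E1.7561

At z = 4.56 mm: the cube is present — its section is the full 21.5×22.5 rectangle. The outline is a single polygon with 4 vertices. Extrusion per mm of travel: 0.4 × 0.12 / (π × 0.875²) = 0.019956. Accumulating E over each segment gives final E = 1.7561.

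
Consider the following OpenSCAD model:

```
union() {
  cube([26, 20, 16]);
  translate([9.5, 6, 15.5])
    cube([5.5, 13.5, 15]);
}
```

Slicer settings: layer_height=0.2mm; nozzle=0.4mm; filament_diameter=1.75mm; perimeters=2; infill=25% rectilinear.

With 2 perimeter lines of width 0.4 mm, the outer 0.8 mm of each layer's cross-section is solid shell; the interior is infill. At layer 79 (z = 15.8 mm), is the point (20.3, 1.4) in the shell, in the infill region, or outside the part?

At z = 15.8 mm: the cube is present — its section is the full 26×20 rectangle; the 5.5×13.5 cube at (9.5, 6) contributes its full rectangle; Merging all regions: the 5.5×13.5 cube at (9.5, 6) lies entirely inside the 26×20 cube, so the union is just the 26×20 cube — 1 connected region. Overall, the cross-section is a single solid region. The nearest boundary edge runs (26.00, 0.00)→(0.00, 0.00); distance from the point to it = 1.40 mm. The point is inside the cross-section and 1.40 mm from the nearest boundary — more than the 0.8 mm shell width (2 × 0.4), so it's in the infill interior.

infill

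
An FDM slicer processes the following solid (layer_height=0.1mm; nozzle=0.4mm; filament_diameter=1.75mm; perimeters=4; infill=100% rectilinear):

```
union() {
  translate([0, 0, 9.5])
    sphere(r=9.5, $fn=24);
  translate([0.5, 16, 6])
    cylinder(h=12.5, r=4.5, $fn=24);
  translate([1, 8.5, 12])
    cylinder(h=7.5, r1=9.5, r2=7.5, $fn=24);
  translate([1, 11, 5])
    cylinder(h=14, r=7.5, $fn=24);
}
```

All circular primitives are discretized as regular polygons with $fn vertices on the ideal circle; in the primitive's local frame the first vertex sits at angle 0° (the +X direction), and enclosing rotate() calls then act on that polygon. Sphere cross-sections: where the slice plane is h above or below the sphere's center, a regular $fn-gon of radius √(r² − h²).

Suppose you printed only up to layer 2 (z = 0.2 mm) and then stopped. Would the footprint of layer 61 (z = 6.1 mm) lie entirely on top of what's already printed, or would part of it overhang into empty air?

part overhangs

Compare the two slices. At z = 0.2: the sphere: section is a regular 24-gon, circumradius = √(r²−h²) = √(9.5²−9.3²) = 1.939 (area = (24/2)·1.939²·sin(360°/24) = 11.68 mm²); the cylinder at (0.5, 16) is absent (z outside [6, 18.5]); the cone at (1, 8.5) is absent (z outside [12, 19.5]); the cylinder at (1, 11) does not reach this height (z outside [5, 19]); Merging all regions: only the r=9.5 sphere is present, so the union is just that shape — area = 11.68 mm². At z = 6.1: the sphere: section is a regular 24-gon, circumradius = √(r²−h²) = √(9.5²−3.4²) = 8.871 (area = (24/2)·8.871²·sin(360°/24) = 244.40 mm²); the r=4.5 cylinder at (0.5, 16) contributes a regular 24-gon of circumradius 4.5 (area = (24/2)·4.500²·sin(360°/24) = 62.89 mm²); the cone at (1, 8.5) is not intersected at this z (z outside [12, 19.5]); the r=7.5 cylinder at (1, 11) gives a regular 24-gon of circumradius 7.5 (constant along its height) (area = (24/2)·7.500²·sin(360°/24) = 174.70 mm²); Combining (union): the regions partially overlap — summed areas 481.99 mm² minus the doubly-counted overlap 91.91 mm² gives 390.08 mm² — area = 390.08 mm². Checking containment: at z = 6.1 the cross-section extends beyond the z = 0.2 cross-section by about 378.40 mm².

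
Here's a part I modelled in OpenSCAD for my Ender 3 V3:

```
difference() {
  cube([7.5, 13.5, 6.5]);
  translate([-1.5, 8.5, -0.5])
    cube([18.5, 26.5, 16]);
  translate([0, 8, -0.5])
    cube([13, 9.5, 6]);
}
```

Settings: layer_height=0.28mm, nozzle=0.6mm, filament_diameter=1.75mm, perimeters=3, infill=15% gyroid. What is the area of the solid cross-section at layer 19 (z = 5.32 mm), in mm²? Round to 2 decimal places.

60.00 mm²

At z = 5.32 mm: the 7.5×13.5 cube contributes its full rectangle (area 101.25 mm²); the 18.5×26.5 cube at (-1.5, 8.5) contributes its full rectangle (area 490.25 mm²); the cube at (0, 8) is present — its section is the full 13×9.5 rectangle (area 123.50 mm²); Subtracting the remaining from the first: starting from the 7.5×13.5 cube (101.25 mm²), the 18.5×26.5 cube at (-1.5, 8.5) partially overlaps it — only the 37.50 mm² overlap (of its 490.25 mm²) is removed, clipping the outline; the 13×9.5 cube at (0, 8) partially overlaps it — only the 3.75 mm² overlap (of its 123.50 mm²) is removed, clipping the outline — area = 60.00 mm². Overall, the cross-section is a single solid region. Net area = 60.00 mm².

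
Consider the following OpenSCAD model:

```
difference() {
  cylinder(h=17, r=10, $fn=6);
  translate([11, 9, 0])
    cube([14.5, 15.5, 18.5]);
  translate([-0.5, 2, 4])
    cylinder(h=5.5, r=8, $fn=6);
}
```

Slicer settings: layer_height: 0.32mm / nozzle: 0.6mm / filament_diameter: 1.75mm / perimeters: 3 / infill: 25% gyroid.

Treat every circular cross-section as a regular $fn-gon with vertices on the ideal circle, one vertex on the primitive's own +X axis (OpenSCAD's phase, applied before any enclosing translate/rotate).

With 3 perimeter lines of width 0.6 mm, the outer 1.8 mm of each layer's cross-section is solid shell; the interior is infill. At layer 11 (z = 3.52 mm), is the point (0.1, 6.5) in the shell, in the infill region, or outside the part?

infill

At z = 3.52 mm: the r=10 cylinder gives a regular 6-gon of circumradius 10 (constant along its height); the 14.5×15.5 cube at (11, 9) contributes its full rectangle; the cylinder at (-0.5, 2) is not intersected at this z (z outside [4, 9.5]); Subtracting the remaining from the first: starting from the r=10 cylinder, the 14.5×15.5 cube at (11, 9) misses the remaining region (no effect) — 1 connected region. Overall, the cross-section is a single solid region. The nearest boundary edge runs (-5.00, 8.66)→(5.00, 8.66); distance from the point to it = 2.16 mm. The point is inside the cross-section and 2.16 mm from the nearest boundary — more than the 1.8 mm shell width (3 × 0.6), so it's in the infill interior.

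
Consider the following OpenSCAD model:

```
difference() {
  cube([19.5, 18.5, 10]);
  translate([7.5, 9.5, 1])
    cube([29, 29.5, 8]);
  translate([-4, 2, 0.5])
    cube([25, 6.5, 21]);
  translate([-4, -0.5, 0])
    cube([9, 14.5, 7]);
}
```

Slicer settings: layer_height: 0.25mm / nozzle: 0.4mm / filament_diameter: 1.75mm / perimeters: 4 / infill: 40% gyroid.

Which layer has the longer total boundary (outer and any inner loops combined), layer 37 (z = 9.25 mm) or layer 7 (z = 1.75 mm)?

layer 37 (z = 9.25 mm)

Layer 37 (z = 9.25): the 19.5×18.5 cube contributes its full rectangle (perimeter 76.00 mm); the cube at (7.5, 9.5) is not intersected at this z (z outside [1, 9]); the 25×6.5 cube at (-4, 2) contributes its full rectangle (perimeter 63.00 mm); the cube at (-4, -0.5) does not reach this height (z outside [0, 7]); Taking the first minus the rest: starting from the 19.5×18.5 cube, the 25×6.5 cube at (-4, 2) partially overlaps it — only the 126.75 mm² overlap (of its 162.50 mm²) is removed, clipping the outline — boundary = 102.00 mm. So its perimeter = 102.00 mm. Layer 7 (z = 1.75): the cube is present — its section is the full 19.5×18.5 rectangle (perimeter 76.00 mm); the cube at (7.5, 9.5) is present — its section is the full 29×29.5 rectangle (perimeter 117.00 mm); the 25×6.5 cube at (-4, 2) contributes its full rectangle (perimeter 63.00 mm); the 9×14.5 cube at (-4, -0.5) contributes its full rectangle (perimeter 47.00 mm); Subtracting the remaining from the first: starting from the 19.5×18.5 cube, the 29×29.5 cube at (7.5, 9.5) partially overlaps it — only the 108.00 mm² overlap (of its 855.50 mm²) is removed, clipping the outline; the 25×6.5 cube at (-4, 2) partially overlaps it — only the 126.75 mm² overlap (of its 162.50 mm²) is removed, clipping the outline; the 9×14.5 cube at (-4, -0.5) partially overlaps it — only the 37.50 mm² overlap (of its 130.50 mm²) is removed, clipping the outline — boundary = 92.00 mm. So its perimeter = 92.00 mm. Layer 37 is larger (102.00 vs 92.00 mm).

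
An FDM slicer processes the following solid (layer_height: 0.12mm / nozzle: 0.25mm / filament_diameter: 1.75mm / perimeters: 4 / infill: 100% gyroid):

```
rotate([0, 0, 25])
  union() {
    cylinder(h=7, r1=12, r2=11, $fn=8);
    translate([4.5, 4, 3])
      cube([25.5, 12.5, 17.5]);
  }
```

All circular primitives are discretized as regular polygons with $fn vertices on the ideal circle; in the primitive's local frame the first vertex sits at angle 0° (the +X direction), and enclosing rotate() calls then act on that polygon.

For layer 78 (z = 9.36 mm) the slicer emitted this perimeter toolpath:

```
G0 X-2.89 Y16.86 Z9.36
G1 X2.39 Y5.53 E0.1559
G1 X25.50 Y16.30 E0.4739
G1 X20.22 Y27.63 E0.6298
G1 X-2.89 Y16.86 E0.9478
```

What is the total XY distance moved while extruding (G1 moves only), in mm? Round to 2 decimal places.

Sum the Euclidean lengths of each G1 segment: total = 75.99 mm.

75.99 mm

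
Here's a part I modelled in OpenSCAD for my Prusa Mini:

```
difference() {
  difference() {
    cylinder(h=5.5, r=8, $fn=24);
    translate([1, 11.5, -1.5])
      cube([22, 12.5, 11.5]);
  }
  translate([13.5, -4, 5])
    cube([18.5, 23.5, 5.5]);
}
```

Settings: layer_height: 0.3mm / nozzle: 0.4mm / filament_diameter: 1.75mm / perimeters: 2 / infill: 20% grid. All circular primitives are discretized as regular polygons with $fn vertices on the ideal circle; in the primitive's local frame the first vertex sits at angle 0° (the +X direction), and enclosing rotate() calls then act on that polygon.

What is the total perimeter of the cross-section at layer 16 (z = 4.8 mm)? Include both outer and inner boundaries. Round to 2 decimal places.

50.12 mm

At z = 4.8 mm: the r=8 cylinder contributes a regular 24-gon of circumradius 8 (perimeter = 2·24·8.000·sin(180°/24) = 50.12 mm); the cube at (1, 11.5) is present — its section is the full 22×12.5 rectangle (perimeter 69.00 mm); Taking the first minus the rest: starting from the r=8 cylinder, the 22×12.5 cube at (1, 11.5) misses the remaining region (no effect) — boundary = 50.12 mm; the cube at (13.5, -4) is not intersected at this z (z outside [5, 10.5]); Taking the first minus the rest: none of the subtracted shapes is present at this height, so that combined region is unchanged — boundary = 50.12 mm. Overall, the cross-section is a single solid region. Total boundary length (outer) = 50.12 mm.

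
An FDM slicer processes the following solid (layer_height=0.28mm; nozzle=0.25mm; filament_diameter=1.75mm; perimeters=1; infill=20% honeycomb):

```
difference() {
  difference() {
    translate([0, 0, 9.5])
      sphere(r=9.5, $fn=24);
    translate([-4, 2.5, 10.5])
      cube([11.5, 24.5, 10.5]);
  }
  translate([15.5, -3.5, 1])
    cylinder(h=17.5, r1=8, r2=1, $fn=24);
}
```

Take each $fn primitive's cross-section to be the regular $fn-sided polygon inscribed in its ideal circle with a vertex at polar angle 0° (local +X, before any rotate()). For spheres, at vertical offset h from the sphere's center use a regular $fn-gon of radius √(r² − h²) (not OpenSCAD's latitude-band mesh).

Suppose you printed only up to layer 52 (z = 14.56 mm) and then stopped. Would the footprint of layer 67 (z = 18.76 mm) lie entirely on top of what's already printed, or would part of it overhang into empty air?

Compare the two slices. At z = 14.56: the r=9.5 sphere slices to a regular 24-gon of circumradius 8.040 (√(r²−h²) with h=5.06 from center) (area = (24/2)·8.040²·sin(360°/24) = 200.78 mm²); the 11.5×24.5 cube at (-4, 2.5) contributes its full rectangle (area 281.75 mm²); Taking the first minus the rest: starting from the r=9.5 sphere (200.78 mm²), the 11.5×24.5 cube at (-4, 2.5) partially overlaps it — only the 51.11 mm² overlap (of its 281.75 mm²) is removed, clipping the outline — area = 149.67 mm²; the cone at (15.5, -3.5) contributes a regular 24-gon of circumradius 2.576 (interpolated between r1=8 and r2=1 at t=0.775) (area = (24/2)·2.576²·sin(360°/24) = 20.61 mm²); Subtracting the remaining from the first: starting from that combined region (149.67 mm²), the cone at (15.5, -3.5) misses the remaining region (no effect) — area = 149.67 mm². At z = 18.76: the r=9.5 sphere slices to a regular 24-gon of circumradius 2.122 (√(r²−h²) with h=9.26 from center) (area = (24/2)·2.122²·sin(360°/24) = 13.98 mm²); the cube at (-4, 2.5) is present — its section is the full 11.5×24.5 rectangle (area 281.75 mm²); After the difference (first − rest): starting from the r=9.5 sphere (13.98 mm²), the 11.5×24.5 cube at (-4, 2.5) misses the remaining region (no effect) — area = 13.98 mm²; the cone at (15.5, -3.5) does not reach this height (z outside [1, 18.5]); Taking the first minus the rest: none of the subtracted shapes is present at this height, so that combined region is unchanged — area = 13.98 mm². Checking containment: the cross-section at z = 18.76 is a subset of the cross-section at z = 14.56.

entirely on top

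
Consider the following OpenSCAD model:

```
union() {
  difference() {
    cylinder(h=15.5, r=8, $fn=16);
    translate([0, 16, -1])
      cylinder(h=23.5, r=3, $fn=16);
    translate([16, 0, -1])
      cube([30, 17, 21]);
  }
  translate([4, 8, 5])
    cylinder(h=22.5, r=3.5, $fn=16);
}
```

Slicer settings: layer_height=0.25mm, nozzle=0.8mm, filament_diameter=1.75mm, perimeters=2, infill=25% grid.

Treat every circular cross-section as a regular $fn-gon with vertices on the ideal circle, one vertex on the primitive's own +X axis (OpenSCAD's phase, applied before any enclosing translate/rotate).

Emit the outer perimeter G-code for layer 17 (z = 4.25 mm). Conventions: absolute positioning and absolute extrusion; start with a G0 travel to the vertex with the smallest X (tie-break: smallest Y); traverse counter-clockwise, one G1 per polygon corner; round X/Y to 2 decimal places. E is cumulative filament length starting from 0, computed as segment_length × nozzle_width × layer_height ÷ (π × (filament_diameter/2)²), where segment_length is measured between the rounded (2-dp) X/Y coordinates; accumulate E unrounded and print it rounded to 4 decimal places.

At z = 4.25 mm: the cylinder: section is a regular 16-gon, circumradius r=8; the r=3 cylinder at (0, 16) contributes a regular 16-gon of circumradius 3; the cube at (16, 0) is present — its section is the full 30×17 rectangle; Taking the first minus the rest: starting from the r=8 cylinder, the r=3 cylinder at (0, 16) misses the remaining region (no effect); the 30×17 cube at (16, 0) misses the remaining region (no effect) — 1 connected region; the cylinder at (4, 8) is not intersected at this z (z outside [5, 27.5]); Combining (union): only that combined region is present, so the union is just that shape — 1 connected region. The outline is a single polygon with 16 vertices. Extrusion per mm of travel: 0.8 × 0.25 / (π × 0.875²) = 0.083150. Accumulating E over each segment gives final E = 4.1530.

G0 X-8.00 Y0.00 Z4.25
G1 X-7.39 Y-3.06 E0.2594
G1 X-5.66 Y-5.66 E0.5191
G1 X-3.06 Y-7.39 E0.7788
G1 X0.00 Y-8.00 E1.0382
G1 X3.06 Y-7.39 E1.2977
G1 X5.66 Y-5.66 E1.5574
G1 X7.39 Y-3.06 E1.8170
G1 X8.00 Y0.00 E2.0765
G1 X7.39 Y3.06 E2.3359
G1 X5.66 Y5.66 E2.5956
G1 X3.06 Y7.39 E2.8553
G1 X0.00 Y8.00 E3.1147
G1 X-3.06 Y7.39 E3.3742
G1 X-5.66 Y5.66 E3.6339
G1 X-7.39 Y3.06 E3.8935
G1 X-8.00 Y0.00 E4.1530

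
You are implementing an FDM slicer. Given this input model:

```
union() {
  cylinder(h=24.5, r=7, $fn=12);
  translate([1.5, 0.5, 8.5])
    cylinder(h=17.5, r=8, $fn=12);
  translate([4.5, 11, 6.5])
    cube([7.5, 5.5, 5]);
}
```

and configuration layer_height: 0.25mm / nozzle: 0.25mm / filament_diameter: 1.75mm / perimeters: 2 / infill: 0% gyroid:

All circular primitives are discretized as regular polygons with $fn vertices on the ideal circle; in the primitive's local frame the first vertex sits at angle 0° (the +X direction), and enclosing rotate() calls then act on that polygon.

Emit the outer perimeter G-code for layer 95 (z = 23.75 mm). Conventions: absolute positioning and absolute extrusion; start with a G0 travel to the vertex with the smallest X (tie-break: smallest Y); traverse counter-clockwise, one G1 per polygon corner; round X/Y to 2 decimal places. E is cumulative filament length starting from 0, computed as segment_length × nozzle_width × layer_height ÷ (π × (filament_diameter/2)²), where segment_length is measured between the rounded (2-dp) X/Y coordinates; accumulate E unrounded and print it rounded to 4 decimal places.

G0 X-7.00 Y0.00 Z23.75
G1 X-6.06 Y-3.50 E0.0942
G1 X-3.50 Y-6.06 E0.1882
G1 X-2.63 Y-6.29 E0.2116
G1 X-2.50 Y-6.43 E0.2166
G1 X1.50 Y-7.50 E0.3242
G1 X5.50 Y-6.43 E0.4318
G1 X8.43 Y-3.50 E0.5394
G1 X9.50 Y0.50 E0.6470
G1 X8.43 Y4.50 E0.7546
G1 X5.50 Y7.43 E0.8623
G1 X1.50 Y8.50 E0.9699
G1 X-2.50 Y7.43 E1.0775
G1 X-5.43 Y4.50 E1.1852
G1 X-5.56 Y4.00 E1.1986
G1 X-6.06 Y3.50 E1.2170
G1 X-7.00 Y0.00 E1.3111

At z = 23.75 mm: the r=7 cylinder gives a regular 12-gon of circumradius 7 (constant along its height); the cylinder at (1.5, 0.5): section is a regular 12-gon, circumradius r=8; the cube at (4.5, 11) is not intersected at this z (z outside [6.5, 11.5]); Combining (union): the regions partially overlap (shared area 141.64 mm²), so overlapping operands fuse into one piece — 1 connected region. The outline is a single polygon with 16 vertices. Extrusion per mm of travel: 0.25 × 0.25 / (π × 0.875²) = 0.025984. Accumulating E over each segment gives final E = 1.3111.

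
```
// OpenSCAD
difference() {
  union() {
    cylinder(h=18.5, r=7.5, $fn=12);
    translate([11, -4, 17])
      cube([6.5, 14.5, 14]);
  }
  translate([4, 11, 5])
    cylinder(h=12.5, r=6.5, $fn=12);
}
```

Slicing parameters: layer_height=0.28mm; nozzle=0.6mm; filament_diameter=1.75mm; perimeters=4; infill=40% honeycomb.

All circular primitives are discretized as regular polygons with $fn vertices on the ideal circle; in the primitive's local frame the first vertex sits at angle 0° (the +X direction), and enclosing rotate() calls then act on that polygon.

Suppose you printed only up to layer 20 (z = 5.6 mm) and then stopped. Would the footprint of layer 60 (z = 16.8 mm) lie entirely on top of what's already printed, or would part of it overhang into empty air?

Compare the two slices. At z = 5.6: the r=7.5 cylinder contributes a regular 12-gon of circumradius 7.5 (area = (12/2)·7.500²·sin(360°/12) = 168.75 mm²); the cube at (11, -4) is absent (z outside [17, 31]); Combining (union): only the r=7.5 cylinder is present, so the union is just that shape — area = 168.75 mm²; the cylinder at (4, 11): section is a regular 12-gon, circumradius r=6.5 (area = (12/2)·6.500²·sin(360°/12) = 126.75 mm²); Subtracting the remaining from the first: starting from that combined region (168.75 mm²), the r=6.5 cylinder at (4, 11) partially overlaps it — only the 9.44 mm² overlap (of its 126.75 mm²) is removed, clipping the outline — area = 159.31 mm². At z = 16.8: the r=7.5 cylinder gives a regular 12-gon of circumradius 7.5 (constant along its height) (area = (12/2)·7.500²·sin(360°/12) = 168.75 mm²); the cube at (11, -4) is absent (z outside [17, 31]); Merging all regions: only the r=7.5 cylinder is present, so the union is just that shape — area = 168.75 mm²; the r=6.5 cylinder at (4, 11) contributes a regular 12-gon of circumradius 6.5 (area = (12/2)·6.500²·sin(360°/12) = 126.75 mm²); After the difference (first − rest): starting from the result so far (168.75 mm²), the r=6.5 cylinder at (4, 11) partially overlaps it — only the 9.44 mm² overlap (of its 126.75 mm²) is removed, clipping the outline — area = 159.31 mm². Checking containment: the cross-section at z = 16.8 is a subset of the cross-section at z = 5.6.

entirely on top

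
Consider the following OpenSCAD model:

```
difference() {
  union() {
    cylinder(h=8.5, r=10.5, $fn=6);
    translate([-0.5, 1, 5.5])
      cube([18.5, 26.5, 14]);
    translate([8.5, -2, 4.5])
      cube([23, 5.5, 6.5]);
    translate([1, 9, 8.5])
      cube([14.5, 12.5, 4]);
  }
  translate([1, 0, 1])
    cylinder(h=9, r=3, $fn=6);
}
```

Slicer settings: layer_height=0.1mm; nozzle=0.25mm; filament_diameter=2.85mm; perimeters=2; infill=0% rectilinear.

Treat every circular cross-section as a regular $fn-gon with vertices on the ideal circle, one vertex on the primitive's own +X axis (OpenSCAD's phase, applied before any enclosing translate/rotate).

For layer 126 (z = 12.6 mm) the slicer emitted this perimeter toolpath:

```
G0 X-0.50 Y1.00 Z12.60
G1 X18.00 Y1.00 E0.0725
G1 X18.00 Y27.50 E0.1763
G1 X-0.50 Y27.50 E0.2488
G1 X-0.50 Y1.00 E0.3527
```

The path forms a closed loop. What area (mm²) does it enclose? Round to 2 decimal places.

490.25 mm²

Apply the shoelace formula to the sequence of (X, Y) vertices; enclosed area = 490.25 mm².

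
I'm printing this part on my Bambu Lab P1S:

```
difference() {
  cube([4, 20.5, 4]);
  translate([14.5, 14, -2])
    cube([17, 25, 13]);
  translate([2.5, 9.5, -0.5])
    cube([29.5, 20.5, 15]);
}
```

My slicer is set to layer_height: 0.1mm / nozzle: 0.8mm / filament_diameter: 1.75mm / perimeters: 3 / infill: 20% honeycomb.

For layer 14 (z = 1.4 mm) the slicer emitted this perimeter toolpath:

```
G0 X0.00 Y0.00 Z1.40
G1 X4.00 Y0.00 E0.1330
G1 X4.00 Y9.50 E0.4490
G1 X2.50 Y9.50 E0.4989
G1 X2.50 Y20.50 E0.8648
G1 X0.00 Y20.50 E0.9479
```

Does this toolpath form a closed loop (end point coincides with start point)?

Start point (G0): (0.00, 0.00). End point (last G1): the path does not return to the start — open.

no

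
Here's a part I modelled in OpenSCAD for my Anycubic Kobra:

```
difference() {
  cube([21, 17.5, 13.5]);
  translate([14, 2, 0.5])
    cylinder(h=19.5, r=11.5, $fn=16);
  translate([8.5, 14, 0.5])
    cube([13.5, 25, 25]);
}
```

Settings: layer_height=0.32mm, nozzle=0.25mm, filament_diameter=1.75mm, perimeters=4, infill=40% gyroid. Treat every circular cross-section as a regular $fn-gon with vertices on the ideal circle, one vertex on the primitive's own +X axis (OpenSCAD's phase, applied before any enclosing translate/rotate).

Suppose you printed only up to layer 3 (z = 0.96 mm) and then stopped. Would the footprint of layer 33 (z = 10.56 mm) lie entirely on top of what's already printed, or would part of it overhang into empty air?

entirely on top

Compare the two slices. At z = 0.96: the cube is present — its section is the full 21×17.5 rectangle (area 367.50 mm²); the cylinder at (14, 2): section is a regular 16-gon, circumradius r=11.5 (area = (16/2)·11.500²·sin(360°/16) = 404.88 mm²); the cube at (8.5, 14) is present — its section is the full 13.5×25 rectangle (area 337.50 mm²); After the difference (first − rest): starting from the 21×17.5 cube (367.50 mm²), the r=11.5 cylinder at (14, 2) partially overlaps it — only the 211.86 mm² overlap (of its 404.88 mm²) is removed, clipping the outline; the 13.5×25 cube at (8.5, 14) partially overlaps it — only the 43.75 mm² overlap (of its 337.50 mm²) is removed, clipping the outline — area = 111.89 mm². At z = 10.56: the 21×17.5 cube contributes its full rectangle (area 367.50 mm²); the r=11.5 cylinder at (14, 2) contributes a regular 16-gon of circumradius 11.5 (area = (16/2)·11.500²·sin(360°/16) = 404.88 mm²); the 13.5×25 cube at (8.5, 14) contributes its full rectangle (area 337.50 mm²); Taking the first minus the rest: starting from the 21×17.5 cube (367.50 mm²), the r=11.5 cylinder at (14, 2) partially overlaps it — only the 211.86 mm² overlap (of its 404.88 mm²) is removed, clipping the outline; the 13.5×25 cube at (8.5, 14) partially overlaps it — only the 43.75 mm² overlap (of its 337.50 mm²) is removed, clipping the outline — area = 111.89 mm². Checking containment: the cross-section at z = 10.56 is a subset of the cross-section at z = 0.96.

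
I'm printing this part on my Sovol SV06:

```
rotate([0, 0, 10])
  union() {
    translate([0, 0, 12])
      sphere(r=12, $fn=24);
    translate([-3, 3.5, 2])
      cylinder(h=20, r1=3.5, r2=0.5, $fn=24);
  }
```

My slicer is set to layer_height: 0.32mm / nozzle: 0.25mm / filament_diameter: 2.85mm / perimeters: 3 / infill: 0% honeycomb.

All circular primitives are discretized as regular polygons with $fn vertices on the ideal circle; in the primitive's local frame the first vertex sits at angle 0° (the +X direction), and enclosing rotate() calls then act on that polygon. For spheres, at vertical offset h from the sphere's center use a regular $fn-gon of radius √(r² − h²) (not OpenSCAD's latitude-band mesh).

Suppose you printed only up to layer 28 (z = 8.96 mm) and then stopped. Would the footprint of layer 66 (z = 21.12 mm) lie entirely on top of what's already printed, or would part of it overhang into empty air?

entirely on top

Compare the two slices. At z = 8.96: the sphere: section is a regular 24-gon, circumradius = √(r²−h²) = √(12²−3.04²) = 11.609 (area = (24/2)·11.609²·sin(360°/24) = 418.54 mm²); the cone at (-3, 3.5) (r1=3.5→r2=0.5) has section circumradius 2.456 here — a regular 24-gon (area = (24/2)·2.456²·sin(360°/24) = 18.73 mm²); Merging all regions: the cone at (-3, 3.5) lies entirely inside the r=12 sphere, so the union is just the r=12 sphere — area = 418.54 mm²; (whole slice rotated 10° about Z — lengths, areas and connectivity unchanged). At z = 21.12: the r=12 sphere slices to a regular 24-gon of circumradius 7.799 (√(r²−h²) with h=9.12 from center) (area = (24/2)·7.799²·sin(360°/24) = 188.91 mm²); the cone at (-3, 3.5): at t=0.956 of its height the radius interpolates to r₁+(r₂−r₁)t = 0.632, giving a regular 24-gon of that circumradius (area = (24/2)·0.632²·sin(360°/24) = 1.24 mm²); Merging all regions: the cone at (-3, 3.5) lies entirely inside the r=12 sphere, so the union is just the r=12 sphere — area = 188.91 mm²; (whole slice rotated 10° about Z — lengths, areas and connectivity unchanged). Checking containment: the cross-section at z = 21.12 is a subset of the cross-section at z = 8.96.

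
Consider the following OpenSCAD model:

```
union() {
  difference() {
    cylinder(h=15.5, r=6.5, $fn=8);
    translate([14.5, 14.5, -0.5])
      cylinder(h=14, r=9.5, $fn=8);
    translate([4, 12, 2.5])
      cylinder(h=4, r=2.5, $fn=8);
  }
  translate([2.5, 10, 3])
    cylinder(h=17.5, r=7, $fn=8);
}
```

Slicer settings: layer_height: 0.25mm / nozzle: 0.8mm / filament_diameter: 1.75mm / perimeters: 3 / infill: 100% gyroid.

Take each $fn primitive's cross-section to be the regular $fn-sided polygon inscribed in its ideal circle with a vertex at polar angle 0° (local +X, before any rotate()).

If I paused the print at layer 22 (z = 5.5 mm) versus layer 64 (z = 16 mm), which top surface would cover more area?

Layer 22 (z = 5.5): the r=6.5 cylinder gives a regular 8-gon of circumradius 6.5 (constant along its height) (area = (8/2)·6.500²·sin(360°/8) = 119.50 mm²); the r=9.5 cylinder at (14.5, 14.5) contributes a regular 8-gon of circumradius 9.5 (area = (8/2)·9.500²·sin(360°/8) = 255.27 mm²); the r=2.5 cylinder at (4, 12) gives a regular 8-gon of circumradius 2.5 (constant along its height) (area = (8/2)·2.500²·sin(360°/8) = 17.68 mm²); After the difference (first − rest): starting from the r=6.5 cylinder (119.50 mm²), the r=9.5 cylinder at (14.5, 14.5) misses the remaining region (no effect); the r=2.5 cylinder at (4, 12) misses the remaining region (no effect) — area = 119.50 mm²; the r=7 cylinder at (2.5, 10) contributes a regular 8-gon of circumradius 7 (area = (8/2)·7.000²·sin(360°/8) = 138.59 mm²); Merging all regions: the regions partially overlap — summed areas 258.09 mm² minus the doubly-counted overlap 13.19 mm² gives 244.91 mm² — area = 244.91 mm². So its area = 244.91 mm². Layer 64 (z = 16): the cylinder is not intersected at this z (z outside [0, 15.5]); the cylinder at (14.5, 14.5) is not intersected at this z (z outside [-0.5, 13.5]); the cylinder at (4, 12) is not intersected at this z (z outside [2.5, 6.5]); Subtracting the remaining from the first: the first operand is absent here, so nothing remains; the cylinder at (2.5, 10): section is a regular 8-gon, circumradius r=7 (area = (8/2)·7.000²·sin(360°/8) = 138.59 mm²); Taking the union: only the r=7 cylinder at (2.5, 10) is present, so the union is just that shape — area = 138.59 mm². So its area = 138.59 mm². Layer 22 is larger (244.91 vs 138.59 mm²).

layer 22 (z = 5.5 mm)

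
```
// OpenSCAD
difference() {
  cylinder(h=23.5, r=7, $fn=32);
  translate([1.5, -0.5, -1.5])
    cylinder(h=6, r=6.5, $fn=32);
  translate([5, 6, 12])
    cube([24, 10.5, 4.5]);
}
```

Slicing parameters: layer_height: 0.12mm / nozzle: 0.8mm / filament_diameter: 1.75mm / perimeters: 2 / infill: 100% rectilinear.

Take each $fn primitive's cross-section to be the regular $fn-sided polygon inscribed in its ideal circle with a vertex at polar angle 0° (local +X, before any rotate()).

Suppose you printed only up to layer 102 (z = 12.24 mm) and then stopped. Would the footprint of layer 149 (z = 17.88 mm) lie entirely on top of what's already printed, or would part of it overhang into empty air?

Compare the two slices. At z = 12.24: the r=7 cylinder gives a regular 32-gon of circumradius 7 (constant along its height) (area = (32/2)·7.000²·sin(360°/32) = 152.95 mm²); the cylinder at (1.5, -0.5) is not intersected at this z (z outside [-1.5, 4.5]); the cube at (5, 6) is present — its section is the full 24×10.5 rectangle (area 252.00 mm²); Taking the first minus the rest: starting from the r=7 cylinder (152.95 mm²), the 24×10.5 cube at (5, 6) misses the remaining region (no effect) — area = 152.95 mm². At z = 17.88: the r=7 cylinder contributes a regular 32-gon of circumradius 7 (area = (32/2)·7.000²·sin(360°/32) = 152.95 mm²); the cylinder at (1.5, -0.5) does not reach this height (z outside [-1.5, 4.5]); the cube at (5, 6) does not reach this height (z outside [12, 16.5]); Subtracting the remaining from the first: none of the subtracted shapes is present at this height, so the r=7 cylinder is unchanged — area = 152.95 mm². Checking containment: the cross-section at z = 17.88 is a subset of the cross-section at z = 12.24.

entirely on top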